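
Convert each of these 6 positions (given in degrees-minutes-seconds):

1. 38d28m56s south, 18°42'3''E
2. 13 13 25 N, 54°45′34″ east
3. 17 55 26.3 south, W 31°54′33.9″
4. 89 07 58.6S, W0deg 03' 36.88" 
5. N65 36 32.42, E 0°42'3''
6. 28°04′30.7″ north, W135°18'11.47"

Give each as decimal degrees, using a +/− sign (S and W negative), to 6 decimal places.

1. -38.482222, 18.700833
2. 13.223611, 54.759444
3. -17.923972, -31.909417
4. -89.132944, -0.060244
5. 65.609006, 0.700833
6. 28.075194, -135.303186

Point 1:
  Lat: 38 + 28/60 + 56/3600 = 38.4822222
  S ⇒ negate
  λ: 18 + 42/60 + 3/3600 = 18.7008333
  E → positive
Point 2:
  Latitude: 13 + 13/60 + 25/3600 = 13.2236111
  N ⇒ keep positive
  Longitude: 45′ + 34″ = 45.56667′; 54 + 45.56667/60 = 54.7594444
  E → positive
Point 3:
  Latitude: 17 + 55/60 + 26.3/3600 = 17.9239722
  hemisphere S, so the sign is −
  λ: 54′ + 33.9″ = 54.56500′; 31 + 54.56500/60 = 31.9094167
  W → negative
Point 4:
  Latitude: 7′ + 58.6″ = 7.97667′; 89 + 7.97667/60 = 89.1329444
  hemisphere S, so the sign is −
  Lon: 3′ + 36.88″ = 3.61467′; 0 + 3.61467/60 = 0.0602444
  W ⇒ negate
Point 5:
  Lat: 36′ + 32.42″ = 36.54033′; 65 + 36.54033/60 = 65.6090056
  N ⇒ keep positive
  λ: 42′ + 3″ = 42.05000′; 0 + 42.05000/60 = 0.7008333
  E → positive
Point 6:
  Latitude: 28 + 4/60 + 30.7/3600 = 28.0751944
  N ⇒ keep positive
  Longitude: 135° + 18/60 + 11.47/3600 = 135 + 0.300000 + 0.003186 = 135.3031861
  W → negative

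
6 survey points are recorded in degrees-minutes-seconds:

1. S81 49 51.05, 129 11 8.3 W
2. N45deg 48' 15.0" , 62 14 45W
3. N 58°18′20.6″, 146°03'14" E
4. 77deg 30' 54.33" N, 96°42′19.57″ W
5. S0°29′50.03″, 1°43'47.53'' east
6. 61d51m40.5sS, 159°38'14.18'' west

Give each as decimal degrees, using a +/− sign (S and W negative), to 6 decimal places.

Point 1:
  Latitude: 81 + 49/60 + 51.05/3600 = 81.8308472
  S ⇒ negate
  Longitude: 129 + 11/60 + 8.3/3600 = 129.1856389
  W → negative
Point 2:
  Latitude: 48′ + 15″ = 48.25000′; 45 + 48.25000/60 = 45.8041667
  N ⇒ keep positive
  Longitude: 14′ + 45″ = 14.75000′; 62 + 14.75000/60 = 62.2458333
  W → negative
Point 3:
  Lat: 58 + 18/60 + 20.6/3600 = 58.3057222
  N ⇒ keep positive
  Longitude: 146 + 3/60 + 14/3600 = 146.0538889
  E → positive
Point 4:
  Lat: 77 + 30/60 + 54.33/3600 = 77.5150917
  N ⇒ keep positive
  Lon: 42′ + 19.57″ = 42.32617′; 96 + 42.32617/60 = 96.7054361
  W → negative
Point 5:
  Latitude: 29′ + 50.03″ = 29.83383′; 0 + 29.83383/60 = 0.4972306
  hemisphere S, so the sign is −
  λ: 43′ + 47.53″ = 43.79217′; 1 + 43.79217/60 = 1.7298694
  E ⇒ keep positive
Point 6:
  φ: 51′ + 40.5″ = 51.67500′; 61 + 51.67500/60 = 61.8612500
  S ⇒ negate
  λ: 38′ + 14.18″ = 38.23633′; 159 + 38.23633/60 = 159.6372722
  hemisphere W, so the sign is −

1. -81.830847, -129.185639
2. 45.804167, -62.245833
3. 58.305722, 146.053889
4. 77.515092, -96.705436
5. -0.497231, 1.729869
6. -61.861250, -159.637272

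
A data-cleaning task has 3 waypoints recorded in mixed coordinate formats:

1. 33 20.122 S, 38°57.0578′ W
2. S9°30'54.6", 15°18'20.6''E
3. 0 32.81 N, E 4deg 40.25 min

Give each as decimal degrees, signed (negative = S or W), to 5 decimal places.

1. -33.33537, -38.95096
2. -9.51517, 15.30572
3. 0.54683, 4.67083

Point 1:
  Latitude: 20.122′ = 0.335367°; total 33.335367
  hemisphere S, so the sign is −
  Lon: 38 + 57.0578/60 = 38.950963
  W → negative
Point 2:
  Lat: 9 + 30/60 + 54.6/3600 = 9.515167
  hemisphere S, so the sign is −
  λ: 18′ + 20.6″ = 18.34333′; 15 + 18.34333/60 = 15.305722
  E ⇒ keep positive
Point 3:
  φ: 0 + 32.81/60 = 0.546833
  N → positive
  Lon: 4 + 40.25/60 = 4.670833
  E → positive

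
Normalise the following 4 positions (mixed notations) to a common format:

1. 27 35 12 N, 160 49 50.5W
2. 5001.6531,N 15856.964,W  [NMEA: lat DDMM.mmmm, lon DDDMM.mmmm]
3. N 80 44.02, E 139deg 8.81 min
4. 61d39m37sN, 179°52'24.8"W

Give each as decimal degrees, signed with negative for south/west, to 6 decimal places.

1. 27.586667, -160.830694
2. 50.027552, -158.949400
3. 80.733667, 139.146833
4. 61.660278, -179.873556

Point 1:
  Lat: 35′ + 12″ = 35.20000′; 27 + 35.20000/60 = 27.5866667
  N ⇒ keep positive
  Longitude: 160° + 49/60 + 50.5/3600 = 160 + 0.816667 + 0.014028 = 160.8306944
  hemisphere W, so the sign is −
Point 2:
  φ: degrees = first 2 digits = 50, minutes = 1.6531; 50 + 1.6531/60 = 50.0275517
  N ⇒ keep positive
  Lon: degrees = first 3 digits = 158, minutes = 56.964; 158 + 56.964/60 = 158.9494000
  W → negative
Point 3:
  Latitude: 80 + 44.02/60 = 80.7336667
  N → positive
  λ: 139 + 8.81/60 = 139.1468333
  E → positive
Point 4:
  Lat: 39′ + 37″ = 39.61667′; 61 + 39.61667/60 = 61.6602778
  N → positive
  λ: 179 + 52/60 + 24.8/3600 = 179.8735556
  W ⇒ negate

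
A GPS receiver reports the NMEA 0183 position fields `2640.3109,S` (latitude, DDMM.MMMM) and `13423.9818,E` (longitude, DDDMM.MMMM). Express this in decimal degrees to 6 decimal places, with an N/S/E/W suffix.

φ: degrees = first 2 digits = 26, minutes = 40.3109; 26 + 40.3109/60 = 26.6718483
Lon: degrees = first 3 digits = 134, minutes = 23.9818; 134 + 23.9818/60 = 134.3996967

26.671848° S, 134.399697° E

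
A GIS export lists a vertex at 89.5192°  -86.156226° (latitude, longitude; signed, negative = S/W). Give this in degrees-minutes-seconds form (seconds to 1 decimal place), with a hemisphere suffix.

89°31′9.1″ N, 86°09′22.4″ W

Lat: whole degrees 89; 31.15200′ → 31′ and 9.120″
Longitude is negative → W; |value| = 86.156226
λ: 0.156226° → 9.37356′; 0.37356 × 60 = 22.414″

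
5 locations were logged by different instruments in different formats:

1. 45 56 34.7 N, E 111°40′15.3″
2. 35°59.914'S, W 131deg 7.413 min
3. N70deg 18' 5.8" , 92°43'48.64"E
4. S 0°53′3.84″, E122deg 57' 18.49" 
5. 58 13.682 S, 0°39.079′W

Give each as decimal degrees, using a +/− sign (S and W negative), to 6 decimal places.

1. 45.942972, 111.670917
2. -35.998567, -131.123550
3. 70.301611, 92.730178
4. -0.884400, 122.955136
5. -58.228033, -0.651317

Point 1:
  φ: 45° + 56/60 + 34.7/3600 = 45 + 0.933333 + 0.009639 = 45.9429722
  N → positive
  λ: 40′ + 15.3″ = 40.25500′; 111 + 40.25500/60 = 111.6709167
  E ⇒ keep positive
Point 2:
  Lat: 35 + 59.914/60 = 35.9985667
  S → negative
  λ: 7.413′ = 0.123550°; total 131.1235500
  W → negative
Point 3:
  Latitude: 70° + 18/60 + 5.8/3600 = 70 + 0.300000 + 0.001611 = 70.3016111
  N ⇒ keep positive
  Lon: 43′ + 48.64″ = 43.81067′; 92 + 43.81067/60 = 92.7301778
  E ⇒ keep positive
Point 4:
  Latitude: 53′ + 3.84″ = 53.06400′; 0 + 53.06400/60 = 0.8844000
  S ⇒ negate
  Longitude: 122 + 57/60 + 18.49/3600 = 122.9551361
  E ⇒ keep positive
Point 5:
  φ: 58 + 13.682/60 = 58.2280333
  hemisphere S, so the sign is −
  Lon: 39.079′ = 0.651317°; total 0.6513167
  hemisphere W, so the sign is −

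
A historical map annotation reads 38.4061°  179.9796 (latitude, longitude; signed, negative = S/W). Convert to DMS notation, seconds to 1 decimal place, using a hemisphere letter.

38°24′22.0″ N, 179°58′46.6″ E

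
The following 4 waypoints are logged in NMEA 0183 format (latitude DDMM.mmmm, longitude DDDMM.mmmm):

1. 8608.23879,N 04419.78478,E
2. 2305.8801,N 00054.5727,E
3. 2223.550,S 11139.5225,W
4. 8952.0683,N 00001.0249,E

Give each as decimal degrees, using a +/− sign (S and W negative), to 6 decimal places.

Point 1:
  φ: split at 2 digits → 86° and 8.23879′; 86 + 8.23879/60 = 86.1373132
  N ⇒ keep positive
  λ: degrees = first 3 digits = 44, minutes = 19.78478; 44 + 19.78478/60 = 44.3297463
  E ⇒ keep positive
Point 2:
  Lat: split at 2 digits → 23° and 5.8801′; 23 + 5.8801/60 = 23.0980017
  N → positive
  Longitude: degrees = first 3 digits = 0, minutes = 54.5727; 0 + 54.5727/60 = 0.9095450
  E → positive
Point 3:
  φ: split at 2 digits → 22° and 23.55′; 22 + 23.55/60 = 22.3925000
  hemisphere S, so the sign is −
  Longitude: degrees = first 3 digits = 111, minutes = 39.5225; 111 + 39.5225/60 = 111.6587083
  W → negative
Point 4:
  Lat: degrees = first 2 digits = 89, minutes = 52.0683; 89 + 52.0683/60 = 89.8678050
  N ⇒ keep positive
  λ: split at 3 digits → 000° and 1.0249′; 0 + 1.0249/60 = 0.0170817
  E → positive

1. 86.137313, 44.329746
2. 23.098002, 0.909545
3. -22.392500, -111.658708
4. 89.867805, 0.017082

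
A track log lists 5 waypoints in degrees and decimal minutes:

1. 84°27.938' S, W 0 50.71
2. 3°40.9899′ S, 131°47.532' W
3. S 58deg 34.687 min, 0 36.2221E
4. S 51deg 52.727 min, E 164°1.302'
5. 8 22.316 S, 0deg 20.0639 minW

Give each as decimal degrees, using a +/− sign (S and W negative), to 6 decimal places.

1. -84.465633, -0.845167
2. -3.683165, -131.792200
3. -58.578117, 0.603702
4. -51.878783, 164.021700
5. -8.371933, -0.334398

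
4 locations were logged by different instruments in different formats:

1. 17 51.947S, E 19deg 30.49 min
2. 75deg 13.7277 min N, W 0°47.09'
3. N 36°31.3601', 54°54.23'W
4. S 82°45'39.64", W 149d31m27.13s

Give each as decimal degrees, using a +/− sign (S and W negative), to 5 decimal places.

1. -17.86578, 19.50817
2. 75.22880, -0.78483
3. 36.52267, -54.90383
4. -82.76101, -149.52420

Point 1:
  φ: 17 + 51.947/60 = 17.865783
  S → negative
  Longitude: 30.49′ = 0.508167°; total 19.508167
  E → positive
Point 2:
  φ: 75 + 13.7277/60 = 75.228795
  N ⇒ keep positive
  Longitude: 47.09′ = 0.784833°; total 0.784833
  hemisphere W, so the sign is −
Point 3:
  Latitude: 36 + 31.3601/60 = 36.522668
  N ⇒ keep positive
  λ: 54 + 54.23/60 = 54.903833
  hemisphere W, so the sign is −
Point 4:
  Lat: 82 + 45/60 + 39.64/3600 = 82.761011
  S → negative
  Longitude: 149 + 31/60 + 27.13/3600 = 149.524203
  W ⇒ negate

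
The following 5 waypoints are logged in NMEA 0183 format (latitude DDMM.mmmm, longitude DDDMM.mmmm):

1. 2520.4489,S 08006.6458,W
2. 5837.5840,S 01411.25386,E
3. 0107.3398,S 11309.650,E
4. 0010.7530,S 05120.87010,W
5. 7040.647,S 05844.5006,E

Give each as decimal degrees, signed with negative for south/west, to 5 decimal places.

Point 1:
  φ: degrees = first 2 digits = 25, minutes = 20.4489; 25 + 20.4489/60 = 25.340815
  S ⇒ negate
  λ: split at 3 digits → 080° and 6.6458′; 80 + 6.6458/60 = 80.110763
  W ⇒ negate
Point 2:
  φ: split at 2 digits → 58° and 37.584′; 58 + 37.584/60 = 58.626400
  S ⇒ negate
  Longitude: degrees = first 3 digits = 14, minutes = 11.25386; 14 + 11.25386/60 = 14.187564
  E → positive
Point 3:
  Lat: split at 2 digits → 01° and 7.3398′; 1 + 7.3398/60 = 1.122330
  S → negative
  Longitude: degrees = first 3 digits = 113, minutes = 9.65; 113 + 9.65/60 = 113.160833
  E → positive
Point 4:
  Lat: split at 2 digits → 00° and 10.753′; 0 + 10.753/60 = 0.179217
  S → negative
  Lon: degrees = first 3 digits = 51, minutes = 20.8701; 51 + 20.8701/60 = 51.347835
  W → negative
Point 5:
  φ: split at 2 digits → 70° and 40.647′; 70 + 40.647/60 = 70.677450
  S → negative
  λ: split at 3 digits → 058° and 44.5006′; 58 + 44.5006/60 = 58.741677
  E → positive

1. -25.34082, -80.11076
2. -58.62640, 14.18756
3. -1.12233, 113.16083
4. -0.17922, -51.34784
5. -70.67745, 58.74168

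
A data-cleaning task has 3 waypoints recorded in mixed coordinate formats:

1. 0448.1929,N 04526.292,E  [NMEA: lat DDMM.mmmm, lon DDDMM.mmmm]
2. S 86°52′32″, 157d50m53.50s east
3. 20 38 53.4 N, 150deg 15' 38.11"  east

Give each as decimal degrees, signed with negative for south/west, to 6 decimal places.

Point 1:
  Lat: split at 2 digits → 04° and 48.1929′; 4 + 48.1929/60 = 4.8032150
  N ⇒ keep positive
  Lon: split at 3 digits → 045° and 26.292′; 45 + 26.292/60 = 45.4382000
  E ⇒ keep positive
Point 2:
  Lat: 52′ + 32″ = 52.53333′; 86 + 52.53333/60 = 86.8755556
  hemisphere S, so the sign is −
  λ: 157° + 50/60 + 53.5/3600 = 157 + 0.833333 + 0.014861 = 157.8481944
  E ⇒ keep positive
Point 3:
  φ: 38′ + 53.4″ = 38.89000′; 20 + 38.89000/60 = 20.6481667
  N ⇒ keep positive
  Longitude: 15′ + 38.11″ = 15.63517′; 150 + 15.63517/60 = 150.2605861
  E ⇒ keep positive

1. 4.803215, 45.438200
2. -86.875556, 157.848194
3. 20.648167, 150.260586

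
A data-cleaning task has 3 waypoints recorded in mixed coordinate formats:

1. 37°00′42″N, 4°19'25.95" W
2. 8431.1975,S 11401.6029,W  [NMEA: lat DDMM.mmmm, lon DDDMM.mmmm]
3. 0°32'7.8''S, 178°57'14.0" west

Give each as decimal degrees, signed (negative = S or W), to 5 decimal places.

1. 37.01167, -4.32388
2. -84.51996, -114.02672
3. -0.53550, -178.95389

Point 1:
  Latitude: 37° + 0/60 + 42/3600 = 37 + 0.000000 + 0.011667 = 37.011667
  N → positive
  Lon: 19′ + 25.95″ = 19.43250′; 4 + 19.43250/60 = 4.323875
  W → negative
Point 2:
  Latitude: split at 2 digits → 84° and 31.1975′; 84 + 31.1975/60 = 84.519958
  S → negative
  λ: split at 3 digits → 114° and 1.6029′; 114 + 1.6029/60 = 114.026715
  W ⇒ negate
Point 3:
  φ: 0° + 32/60 + 7.8/3600 = 0 + 0.533333 + 0.002167 = 0.535500
  hemisphere S, so the sign is −
  λ: 178 + 57/60 + 14/3600 = 178.953889
  W → negative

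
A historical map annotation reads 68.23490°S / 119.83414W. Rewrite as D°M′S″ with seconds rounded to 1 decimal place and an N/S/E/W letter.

Lat: 0.234900° → 14.09400′; 0.09400 × 60 = 5.640″
λ: 0.834140 × 60 = 50.04840′ → 50′, remainder × 60 = 2.904″

68°14′5.6″ S, 119°50′2.9″ W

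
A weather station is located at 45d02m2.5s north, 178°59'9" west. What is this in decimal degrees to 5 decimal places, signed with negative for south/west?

45.03403, -178.98583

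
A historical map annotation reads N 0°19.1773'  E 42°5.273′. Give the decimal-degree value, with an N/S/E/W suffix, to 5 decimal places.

0.31962° N, 42.08788° E

Lat: 19.1773′ = 0.319622°; total 0.319622
Lon: 5.273′ = 0.087883°; total 42.087883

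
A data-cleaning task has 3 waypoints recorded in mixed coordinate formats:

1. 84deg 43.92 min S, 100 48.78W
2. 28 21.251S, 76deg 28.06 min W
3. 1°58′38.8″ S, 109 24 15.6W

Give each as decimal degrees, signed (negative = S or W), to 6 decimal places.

Point 1:
  Latitude: 43.92′ = 0.732000°; total 84.7320000
  hemisphere S, so the sign is −
  Lon: 48.78′ = 0.813000°; total 100.8130000
  W → negative
Point 2:
  Latitude: 28 + 21.251/60 = 28.3541833
  S → negative
  Lon: 28.06′ = 0.467667°; total 76.4676667
  W ⇒ negate
Point 3:
  Lat: 58′ + 38.8″ = 58.64667′; 1 + 58.64667/60 = 1.9774444
  S ⇒ negate
  Lon: 109 + 24/60 + 15.6/3600 = 109.4043333
  W ⇒ negate

1. -84.732000, -100.813000
2. -28.354183, -76.467667
3. -1.977444, -109.404333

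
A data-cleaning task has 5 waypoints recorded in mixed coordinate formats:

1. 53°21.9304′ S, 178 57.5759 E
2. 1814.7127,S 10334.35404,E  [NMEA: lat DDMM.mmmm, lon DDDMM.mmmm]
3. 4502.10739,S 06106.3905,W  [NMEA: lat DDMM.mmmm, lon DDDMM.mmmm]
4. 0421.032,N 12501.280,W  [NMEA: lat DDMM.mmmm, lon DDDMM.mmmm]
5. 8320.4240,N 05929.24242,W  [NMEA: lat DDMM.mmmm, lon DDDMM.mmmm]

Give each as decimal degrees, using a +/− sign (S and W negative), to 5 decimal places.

1. -53.36551, 178.95960
2. -18.24521, 103.57257
3. -45.03512, -61.10651
4. 4.35053, -125.02133
5. 83.34040, -59.48737

Point 1:
  Latitude: 53 + 21.9304/60 = 53.365507
  hemisphere S, so the sign is −
  Lon: 178 + 57.5759/60 = 178.959598
  E → positive
Point 2:
  φ: split at 2 digits → 18° and 14.7127′; 18 + 14.7127/60 = 18.245212
  S → negative
  λ: degrees = first 3 digits = 103, minutes = 34.35404; 103 + 34.35404/60 = 103.572567
  E ⇒ keep positive
Point 3:
  φ: degrees = first 2 digits = 45, minutes = 2.10739; 45 + 2.10739/60 = 45.035123
  S → negative
  Longitude: degrees = first 3 digits = 61, minutes = 6.3905; 61 + 6.3905/60 = 61.106508
  W → negative
Point 4:
  φ: degrees = first 2 digits = 4, minutes = 21.032; 4 + 21.032/60 = 4.350533
  N → positive
  Lon: degrees = first 3 digits = 125, minutes = 1.28; 125 + 1.28/60 = 125.021333
  W ⇒ negate
Point 5:
  Latitude: degrees = first 2 digits = 83, minutes = 20.424; 83 + 20.424/60 = 83.340400
  N ⇒ keep positive
  Longitude: split at 3 digits → 059° and 29.24242′; 59 + 29.24242/60 = 59.487374
  W → negative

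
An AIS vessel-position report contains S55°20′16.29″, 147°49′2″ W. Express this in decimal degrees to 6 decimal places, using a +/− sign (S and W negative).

Latitude: 55° + 20/60 + 16.29/3600 = 55 + 0.333333 + 0.004525 = 55.3378583
S ⇒ negate
Longitude: 147° + 49/60 + 2/3600 = 147 + 0.816667 + 0.000556 = 147.8172222
W → negative

-55.337858, -147.817222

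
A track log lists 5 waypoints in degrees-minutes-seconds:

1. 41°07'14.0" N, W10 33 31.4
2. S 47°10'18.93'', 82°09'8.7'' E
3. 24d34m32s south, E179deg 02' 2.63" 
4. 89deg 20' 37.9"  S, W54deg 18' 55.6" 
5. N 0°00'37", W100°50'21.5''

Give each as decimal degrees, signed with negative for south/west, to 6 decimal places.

1. 41.120556, -10.558722
2. -47.171925, 82.152417
3. -24.575556, 179.034064
4. -89.343861, -54.315444
5. 0.010278, -100.839306

Point 1:
  φ: 41 + 7/60 + 14/3600 = 41.1205556
  N ⇒ keep positive
  λ: 10 + 33/60 + 31.4/3600 = 10.5587222
  W → negative
Point 2:
  Lat: 10′ + 18.93″ = 10.31550′; 47 + 10.31550/60 = 47.1719250
  S → negative
  Lon: 9′ + 8.7″ = 9.14500′; 82 + 9.14500/60 = 82.1524167
  E → positive
Point 3:
  Latitude: 34′ + 32″ = 34.53333′; 24 + 34.53333/60 = 24.5755556
  S → negative
  Lon: 2′ + 2.63″ = 2.04383′; 179 + 2.04383/60 = 179.0340639
  E → positive
Point 4:
  φ: 20′ + 37.9″ = 20.63167′; 89 + 20.63167/60 = 89.3438611
  hemisphere S, so the sign is −
  λ: 54° + 18/60 + 55.6/3600 = 54 + 0.300000 + 0.015444 = 54.3154444
  hemisphere W, so the sign is −
Point 5:
  Lat: 0° + 0/60 + 37/3600 = 0 + 0.000000 + 0.010278 = 0.0102778
  N ⇒ keep positive
  Lon: 100° + 50/60 + 21.5/3600 = 100 + 0.833333 + 0.005972 = 100.8393056
  W ⇒ negate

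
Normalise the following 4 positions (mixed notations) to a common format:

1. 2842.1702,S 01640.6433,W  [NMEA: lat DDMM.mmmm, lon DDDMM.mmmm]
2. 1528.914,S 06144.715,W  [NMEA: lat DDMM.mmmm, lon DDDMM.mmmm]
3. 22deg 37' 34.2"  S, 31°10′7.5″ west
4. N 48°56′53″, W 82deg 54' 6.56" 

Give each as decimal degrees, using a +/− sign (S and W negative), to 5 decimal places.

Point 1:
  Lat: split at 2 digits → 28° and 42.1702′; 28 + 42.1702/60 = 28.702837
  S → negative
  Lon: split at 3 digits → 016° and 40.6433′; 16 + 40.6433/60 = 16.677388
  W → negative
Point 2:
  φ: split at 2 digits → 15° and 28.914′; 15 + 28.914/60 = 15.481900
  S → negative
  Longitude: degrees = first 3 digits = 61, minutes = 44.715; 61 + 44.715/60 = 61.745250
  hemisphere W, so the sign is −
Point 3:
  φ: 37′ + 34.2″ = 37.57000′; 22 + 37.57000/60 = 22.626167
  hemisphere S, so the sign is −
  λ: 31° + 10/60 + 7.5/3600 = 31 + 0.166667 + 0.002083 = 31.168750
  W ⇒ negate
Point 4:
  Lat: 48° + 56/60 + 53/3600 = 48 + 0.933333 + 0.014722 = 48.948056
  N → positive
  Longitude: 54′ + 6.56″ = 54.10933′; 82 + 54.10933/60 = 82.901822
  hemisphere W, so the sign is −

1. -28.70284, -16.67739
2. -15.48190, -61.74525
3. -22.62617, -31.16875
4. 48.94806, -82.90182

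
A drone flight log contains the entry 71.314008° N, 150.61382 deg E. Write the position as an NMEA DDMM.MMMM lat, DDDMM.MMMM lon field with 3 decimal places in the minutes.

Lat: fractional part 0.314008 → 18.84048 minutes
Longitude: fractional part 0.613820 → 36.82920 minutes

7118.840,N / 15036.829,E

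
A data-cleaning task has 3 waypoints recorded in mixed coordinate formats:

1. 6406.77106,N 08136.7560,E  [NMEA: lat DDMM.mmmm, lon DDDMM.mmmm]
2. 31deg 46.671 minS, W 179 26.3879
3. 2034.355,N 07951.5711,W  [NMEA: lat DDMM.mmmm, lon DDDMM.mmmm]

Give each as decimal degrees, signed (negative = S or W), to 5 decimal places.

1. 64.11285, 81.61260
2. -31.77785, -179.43980
3. 20.57258, -79.85952

Point 1:
  Latitude: degrees = first 2 digits = 64, minutes = 6.77106; 64 + 6.77106/60 = 64.112851
  N → positive
  Lon: split at 3 digits → 081° and 36.756′; 81 + 36.756/60 = 81.612600
  E → positive
Point 2:
  Latitude: 31 + 46.671/60 = 31.777850
  hemisphere S, so the sign is −
  Longitude: 179 + 26.3879/60 = 179.439798
  W ⇒ negate
Point 3:
  φ: degrees = first 2 digits = 20, minutes = 34.355; 20 + 34.355/60 = 20.572583
  N ⇒ keep positive
  λ: degrees = first 3 digits = 79, minutes = 51.5711; 79 + 51.5711/60 = 79.859518
  hemisphere W, so the sign is −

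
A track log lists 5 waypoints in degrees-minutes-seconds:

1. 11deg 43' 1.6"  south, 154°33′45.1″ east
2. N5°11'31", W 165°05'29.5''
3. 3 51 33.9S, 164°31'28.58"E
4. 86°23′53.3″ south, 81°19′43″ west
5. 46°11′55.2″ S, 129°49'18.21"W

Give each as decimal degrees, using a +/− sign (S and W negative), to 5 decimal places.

1. -11.71711, 154.56253
2. 5.19194, -165.09153
3. -3.85942, 164.52461
4. -86.39814, -81.32861
5. -46.19867, -129.82173

Point 1:
  Lat: 43′ + 1.6″ = 43.02667′; 11 + 43.02667/60 = 11.717111
  S ⇒ negate
  Longitude: 154 + 33/60 + 45.1/3600 = 154.562528
  E → positive
Point 2:
  Lat: 11′ + 31″ = 11.51667′; 5 + 11.51667/60 = 5.191944
  N ⇒ keep positive
  Lon: 5′ + 29.5″ = 5.49167′; 165 + 5.49167/60 = 165.091528
  W ⇒ negate
Point 3:
  Latitude: 51′ + 33.9″ = 51.56500′; 3 + 51.56500/60 = 3.859417
  S → negative
  Longitude: 164° + 31/60 + 28.58/3600 = 164 + 0.516667 + 0.007939 = 164.524606
  E → positive
Point 4:
  Lat: 86° + 23/60 + 53.3/3600 = 86 + 0.383333 + 0.014806 = 86.398139
  hemisphere S, so the sign is −
  Lon: 19′ + 43″ = 19.71667′; 81 + 19.71667/60 = 81.328611
  W ⇒ negate
Point 5:
  Latitude: 11′ + 55.2″ = 11.92000′; 46 + 11.92000/60 = 46.198667
  S ⇒ negate
  λ: 129 + 49/60 + 18.21/3600 = 129.821725
  hemisphere W, so the sign is −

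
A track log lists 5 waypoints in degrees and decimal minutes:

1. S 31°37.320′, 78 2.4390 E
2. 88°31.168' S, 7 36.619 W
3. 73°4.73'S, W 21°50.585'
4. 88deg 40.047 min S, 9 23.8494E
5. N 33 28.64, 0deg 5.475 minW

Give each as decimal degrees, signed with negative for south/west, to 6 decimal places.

1. -31.622000, 78.040650
2. -88.519467, -7.610317
3. -73.078833, -21.843083
4. -88.667450, 9.397490
5. 33.477333, -0.091250

Point 1:
  Lat: 31 + 37.32/60 = 31.6220000
  S ⇒ negate
  Longitude: 78 + 2.439/60 = 78.0406500
  E → positive
Point 2:
  φ: 88 + 31.168/60 = 88.5194667
  S → negative
  λ: 7 + 36.619/60 = 7.6103167
  W → negative
Point 3:
  φ: 4.73′ = 0.078833°; total 73.0788333
  hemisphere S, so the sign is −
  Lon: 21 + 50.585/60 = 21.8430833
  W → negative
Point 4:
  Lat: 88 + 40.047/60 = 88.6674500
  S ⇒ negate
  Longitude: 9 + 23.8494/60 = 9.3974900
  E → positive
Point 5:
  Lat: 28.64′ = 0.477333°; total 33.4773333
  N ⇒ keep positive
  λ: 0 + 5.475/60 = 0.0912500
  W ⇒ negate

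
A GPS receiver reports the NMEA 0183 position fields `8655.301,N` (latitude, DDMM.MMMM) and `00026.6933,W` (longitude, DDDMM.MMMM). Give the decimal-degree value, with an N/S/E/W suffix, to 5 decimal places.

Latitude: degrees = first 2 digits = 86, minutes = 55.301; 86 + 55.301/60 = 86.921683
Longitude: degrees = first 3 digits = 0, minutes = 26.6933; 0 + 26.6933/60 = 0.444888

86.92168° N, 0.44489° W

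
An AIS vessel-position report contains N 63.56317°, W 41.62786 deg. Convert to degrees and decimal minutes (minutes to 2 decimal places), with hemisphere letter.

Lat: minutes = (63.563170 − 63) × 60 = 33.7902
Lon: 41° + 0.627860 × 60 = 41° 37.6716′

63° 33.79′ N, 41° 37.67′ W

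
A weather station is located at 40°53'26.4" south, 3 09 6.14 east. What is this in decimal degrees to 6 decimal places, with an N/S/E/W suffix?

Latitude: 40° + 53/60 + 26.4/3600 = 40 + 0.883333 + 0.007333 = 40.8906667
λ: 3° + 9/60 + 6.14/3600 = 3 + 0.150000 + 0.001706 = 3.1517056

40.890667° S, 3.151706° E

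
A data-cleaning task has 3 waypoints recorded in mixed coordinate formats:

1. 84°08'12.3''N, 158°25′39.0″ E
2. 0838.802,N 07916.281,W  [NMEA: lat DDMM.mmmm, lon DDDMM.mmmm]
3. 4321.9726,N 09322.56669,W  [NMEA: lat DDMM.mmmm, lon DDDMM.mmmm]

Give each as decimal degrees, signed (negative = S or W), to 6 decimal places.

1. 84.136750, 158.427500
2. 8.646700, -79.271350
3. 43.366210, -93.376112

Point 1:
  Latitude: 8′ + 12.3″ = 8.20500′; 84 + 8.20500/60 = 84.1367500
  N → positive
  λ: 25′ + 39″ = 25.65000′; 158 + 25.65000/60 = 158.4275000
  E ⇒ keep positive
Point 2:
  Latitude: split at 2 digits → 08° and 38.802′; 8 + 38.802/60 = 8.6467000
  N ⇒ keep positive
  λ: degrees = first 3 digits = 79, minutes = 16.281; 79 + 16.281/60 = 79.2713500
  W ⇒ negate
Point 3:
  Lat: degrees = first 2 digits = 43, minutes = 21.9726; 43 + 21.9726/60 = 43.3662100
  N → positive
  Lon: split at 3 digits → 093° and 22.56669′; 93 + 22.56669/60 = 93.3761115
  W → negative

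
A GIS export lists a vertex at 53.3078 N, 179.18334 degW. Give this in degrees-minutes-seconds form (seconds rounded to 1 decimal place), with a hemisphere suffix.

53°18′28.1″ N, 179°11′0.0″ W

Lat: 0.307800 × 60 = 18.46800′ → 18′, remainder × 60 = 28.080″
Lon: 0.183340° → 11.00040′; 0.00040 × 60 = 0.024″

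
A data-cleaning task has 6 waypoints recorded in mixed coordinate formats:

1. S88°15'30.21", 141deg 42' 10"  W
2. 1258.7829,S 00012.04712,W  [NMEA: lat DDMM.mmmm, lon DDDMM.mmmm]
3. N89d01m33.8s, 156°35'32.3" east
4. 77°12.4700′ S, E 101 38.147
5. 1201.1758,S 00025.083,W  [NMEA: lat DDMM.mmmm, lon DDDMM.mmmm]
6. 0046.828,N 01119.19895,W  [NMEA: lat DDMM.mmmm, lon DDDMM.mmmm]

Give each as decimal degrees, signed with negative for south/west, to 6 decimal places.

1. -88.258392, -141.702778
2. -12.979715, -0.200785
3. 89.026056, 156.592306
4. -77.207833, 101.635783
5. -12.019597, -0.418050
6. 0.780467, -11.319983

Point 1:
  Latitude: 88 + 15/60 + 30.21/3600 = 88.2583917
  hemisphere S, so the sign is −
  λ: 141 + 42/60 + 10/3600 = 141.7027778
  W → negative
Point 2:
  Lat: degrees = first 2 digits = 12, minutes = 58.7829; 12 + 58.7829/60 = 12.9797150
  S → negative
  Lon: degrees = first 3 digits = 0, minutes = 12.04712; 0 + 12.04712/60 = 0.2007853
  hemisphere W, so the sign is −
Point 3:
  φ: 1′ + 33.8″ = 1.56333′; 89 + 1.56333/60 = 89.0260556
  N → positive
  λ: 156 + 35/60 + 32.3/3600 = 156.5923056
  E ⇒ keep positive
Point 4:
  φ: 77 + 12.47/60 = 77.2078333
  S ⇒ negate
  Lon: 101 + 38.147/60 = 101.6357833
  E → positive
Point 5:
  φ: split at 2 digits → 12° and 1.1758′; 12 + 1.1758/60 = 12.0195967
  S → negative
  Lon: split at 3 digits → 000° and 25.083′; 0 + 25.083/60 = 0.4180500
  hemisphere W, so the sign is −
Point 6:
  φ: split at 2 digits → 00° and 46.828′; 0 + 46.828/60 = 0.7804667
  N ⇒ keep positive
  Lon: degrees = first 3 digits = 11, minutes = 19.19895; 11 + 19.19895/60 = 11.3199825
  W ⇒ negate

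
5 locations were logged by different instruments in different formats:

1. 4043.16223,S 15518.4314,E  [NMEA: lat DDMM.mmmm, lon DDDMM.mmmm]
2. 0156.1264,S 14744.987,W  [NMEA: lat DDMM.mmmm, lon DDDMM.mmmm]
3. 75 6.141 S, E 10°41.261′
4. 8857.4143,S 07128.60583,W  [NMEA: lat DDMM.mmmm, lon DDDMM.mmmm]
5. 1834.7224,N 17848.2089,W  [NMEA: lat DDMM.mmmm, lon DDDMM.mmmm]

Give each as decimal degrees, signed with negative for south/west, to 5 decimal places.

1. -40.71937, 155.30719
2. -1.93544, -147.74978
3. -75.10235, 10.68768
4. -88.95691, -71.47676
5. 18.57871, -178.80348

Point 1:
  Lat: split at 2 digits → 40° and 43.16223′; 40 + 43.16223/60 = 40.719371
  S ⇒ negate
  λ: degrees = first 3 digits = 155, minutes = 18.4314; 155 + 18.4314/60 = 155.307190
  E ⇒ keep positive
Point 2:
  φ: split at 2 digits → 01° and 56.1264′; 1 + 56.1264/60 = 1.935440
  S ⇒ negate
  λ: split at 3 digits → 147° and 44.987′; 147 + 44.987/60 = 147.749783
  hemisphere W, so the sign is −
Point 3:
  Latitude: 75 + 6.141/60 = 75.102350
  hemisphere S, so the sign is −
  Longitude: 10 + 41.261/60 = 10.687683
  E ⇒ keep positive
Point 4:
  φ: split at 2 digits → 88° and 57.4143′; 88 + 57.4143/60 = 88.956905
  S → negative
  Longitude: degrees = first 3 digits = 71, minutes = 28.60583; 71 + 28.60583/60 = 71.476764
  W ⇒ negate
Point 5:
  Latitude: split at 2 digits → 18° and 34.7224′; 18 + 34.7224/60 = 18.578707
  N → positive
  Lon: degrees = first 3 digits = 178, minutes = 48.2089; 178 + 48.2089/60 = 178.803482
  W ⇒ negate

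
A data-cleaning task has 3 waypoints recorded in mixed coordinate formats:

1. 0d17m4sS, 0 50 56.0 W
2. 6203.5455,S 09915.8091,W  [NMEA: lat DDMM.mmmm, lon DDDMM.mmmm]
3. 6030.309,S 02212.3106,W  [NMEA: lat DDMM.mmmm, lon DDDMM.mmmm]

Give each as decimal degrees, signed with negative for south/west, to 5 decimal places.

1. -0.28444, -0.84889
2. -62.05909, -99.26349
3. -60.50515, -22.20518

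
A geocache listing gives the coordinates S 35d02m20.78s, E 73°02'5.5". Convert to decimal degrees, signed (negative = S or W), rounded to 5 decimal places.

φ: 2′ + 20.78″ = 2.34633′; 35 + 2.34633/60 = 35.039106
S → negative
Lon: 73 + 2/60 + 5.5/3600 = 73.034861
E ⇒ keep positive

-35.03911, 73.03486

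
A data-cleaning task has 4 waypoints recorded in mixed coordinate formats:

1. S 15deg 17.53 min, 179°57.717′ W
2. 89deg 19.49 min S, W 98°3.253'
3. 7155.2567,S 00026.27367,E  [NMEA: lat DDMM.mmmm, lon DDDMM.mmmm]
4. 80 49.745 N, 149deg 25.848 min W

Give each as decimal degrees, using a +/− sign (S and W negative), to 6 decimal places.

1. -15.292167, -179.961950
2. -89.324833, -98.054217
3. -71.920945, 0.437895
4. 80.829083, -149.430800

Point 1:
  φ: 17.53′ = 0.292167°; total 15.2921667
  S → negative
  Lon: 57.717′ = 0.961950°; total 179.9619500
  hemisphere W, so the sign is −
Point 2:
  Lat: 19.49′ = 0.324833°; total 89.3248333
  hemisphere S, so the sign is −
  Lon: 3.253′ = 0.054217°; total 98.0542167
  W ⇒ negate
Point 3:
  φ: split at 2 digits → 71° and 55.2567′; 71 + 55.2567/60 = 71.9209450
  S → negative
  λ: split at 3 digits → 000° and 26.27367′; 0 + 26.27367/60 = 0.4378945
  E ⇒ keep positive
Point 4:
  Latitude: 80 + 49.745/60 = 80.8290833
  N ⇒ keep positive
  λ: 25.848′ = 0.430800°; total 149.4308000
  hemisphere W, so the sign is −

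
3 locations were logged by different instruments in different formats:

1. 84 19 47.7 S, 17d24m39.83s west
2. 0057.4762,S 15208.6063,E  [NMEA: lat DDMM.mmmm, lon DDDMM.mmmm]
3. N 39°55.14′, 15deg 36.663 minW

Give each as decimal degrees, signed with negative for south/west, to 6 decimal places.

Point 1:
  Lat: 19′ + 47.7″ = 19.79500′; 84 + 19.79500/60 = 84.3299167
  S ⇒ negate
  Lon: 24′ + 39.83″ = 24.66383′; 17 + 24.66383/60 = 17.4110639
  hemisphere W, so the sign is −
Point 2:
  Lat: degrees = first 2 digits = 0, minutes = 57.4762; 0 + 57.4762/60 = 0.9579367
  hemisphere S, so the sign is −
  λ: degrees = first 3 digits = 152, minutes = 8.6063; 152 + 8.6063/60 = 152.1434383
  E → positive
Point 3:
  Latitude: 55.14′ = 0.919000°; total 39.9190000
  N → positive
  λ: 36.663′ = 0.611050°; total 15.6110500
  W → negative

1. -84.329917, -17.411064
2. -0.957937, 152.143438
3. 39.919000, -15.611050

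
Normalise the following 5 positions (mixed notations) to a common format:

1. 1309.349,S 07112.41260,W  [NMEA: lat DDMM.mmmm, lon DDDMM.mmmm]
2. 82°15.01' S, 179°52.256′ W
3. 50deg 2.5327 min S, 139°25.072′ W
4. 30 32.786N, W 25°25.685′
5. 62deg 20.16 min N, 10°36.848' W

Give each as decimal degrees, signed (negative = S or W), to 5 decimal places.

1. -13.15582, -71.20688
2. -82.25017, -179.87093
3. -50.04221, -139.41787
4. 30.54643, -25.42808
5. 62.33600, -10.61413

Point 1:
  Latitude: split at 2 digits → 13° and 9.349′; 13 + 9.349/60 = 13.155817
  S ⇒ negate
  λ: split at 3 digits → 071° and 12.4126′; 71 + 12.4126/60 = 71.206877
  hemisphere W, so the sign is −
Point 2:
  Lat: 15.01′ = 0.250167°; total 82.250167
  S → negative
  Longitude: 179 + 52.256/60 = 179.870933
  hemisphere W, so the sign is −
Point 3:
  Lat: 50 + 2.5327/60 = 50.042212
  S → negative
  λ: 139 + 25.072/60 = 139.417867
  hemisphere W, so the sign is −
Point 4:
  Lat: 30 + 32.786/60 = 30.546433
  N ⇒ keep positive
  Lon: 25 + 25.685/60 = 25.428083
  W → negative
Point 5:
  Lat: 62 + 20.16/60 = 62.336000
  N ⇒ keep positive
  λ: 36.848′ = 0.614133°; total 10.614133
  hemisphere W, so the sign is −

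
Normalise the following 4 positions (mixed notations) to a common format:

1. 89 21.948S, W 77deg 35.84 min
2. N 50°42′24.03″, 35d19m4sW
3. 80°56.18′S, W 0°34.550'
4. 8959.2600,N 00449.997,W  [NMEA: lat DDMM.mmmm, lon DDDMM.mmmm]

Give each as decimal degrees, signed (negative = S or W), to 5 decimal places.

1. -89.36580, -77.59733
2. 50.70668, -35.31778
3. -80.93633, -0.57583
4. 89.98767, -4.83328

Point 1:
  Latitude: 89 + 21.948/60 = 89.365800
  S ⇒ negate
  Lon: 35.84′ = 0.597333°; total 77.597333
  W → negative
Point 2:
  φ: 42′ + 24.03″ = 42.40050′; 50 + 42.40050/60 = 50.706675
  N → positive
  Lon: 19′ + 4″ = 19.06667′; 35 + 19.06667/60 = 35.317778
  W ⇒ negate
Point 3:
  Lat: 56.18′ = 0.936333°; total 80.936333
  hemisphere S, so the sign is −
  Lon: 0 + 34.55/60 = 0.575833
  W ⇒ negate
Point 4:
  Latitude: degrees = first 2 digits = 89, minutes = 59.26; 89 + 59.26/60 = 89.987667
  N → positive
  Lon: degrees = first 3 digits = 4, minutes = 49.997; 4 + 49.997/60 = 4.833283
  hemisphere W, so the sign is −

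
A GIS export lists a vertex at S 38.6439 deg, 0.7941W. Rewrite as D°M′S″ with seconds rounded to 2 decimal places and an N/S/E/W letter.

φ: 0.643900° → 38.63400′; 0.63400 × 60 = 38.0400″
λ: 0.794100° → 47.64600′; 0.64600 × 60 = 38.7600″

38°38′38.04″ S, 0°47′38.76″ W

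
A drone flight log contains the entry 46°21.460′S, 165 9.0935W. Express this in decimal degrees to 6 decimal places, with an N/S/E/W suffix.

Latitude: 46 + 21.46/60 = 46.3576667
Lon: 9.0935′ = 0.151558°; total 165.1515583

46.357667° S, 165.151558° W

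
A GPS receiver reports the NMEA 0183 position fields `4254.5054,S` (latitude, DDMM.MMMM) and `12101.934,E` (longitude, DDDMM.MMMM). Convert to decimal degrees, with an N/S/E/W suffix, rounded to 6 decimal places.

42.908423° S, 121.032233° E

Lat: split at 2 digits → 42° and 54.5054′; 42 + 54.5054/60 = 42.9084233
Lon: degrees = first 3 digits = 121, minutes = 1.934; 121 + 1.934/60 = 121.0322333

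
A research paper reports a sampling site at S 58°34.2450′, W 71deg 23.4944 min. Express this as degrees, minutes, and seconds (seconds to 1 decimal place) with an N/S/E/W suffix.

58°34′14.7″ S, 71°23′29.7″ W

Lat: fractional minutes 0.24500 × 60 = 14.700″
Lon: 23.49440′ → 23′ and 0.49440 × 60 = 29.664″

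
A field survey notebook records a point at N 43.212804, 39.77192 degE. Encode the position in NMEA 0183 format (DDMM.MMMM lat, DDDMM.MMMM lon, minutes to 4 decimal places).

4312.7682,N / 03946.3152,E

φ: fractional part 0.212804 → 12.768240 minutes
λ: minutes = (39.771920 − 39) × 60 = 46.315200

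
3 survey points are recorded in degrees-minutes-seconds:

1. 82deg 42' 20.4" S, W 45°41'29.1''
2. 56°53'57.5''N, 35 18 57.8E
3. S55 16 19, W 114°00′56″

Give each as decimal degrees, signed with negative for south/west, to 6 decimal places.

1. -82.705667, -45.691417
2. 56.899306, 35.316056
3. -55.271944, -114.015556

Point 1:
  Lat: 82 + 42/60 + 20.4/3600 = 82.7056667
  S → negative
  Lon: 45 + 41/60 + 29.1/3600 = 45.6914167
  W → negative
Point 2:
  Lat: 56° + 53/60 + 57.5/3600 = 56 + 0.883333 + 0.015972 = 56.8993056
  N → positive
  Longitude: 18′ + 57.8″ = 18.96333′; 35 + 18.96333/60 = 35.3160556
  E ⇒ keep positive
Point 3:
  Lat: 55 + 16/60 + 19/3600 = 55.2719444
  hemisphere S, so the sign is −
  Lon: 114° + 0/60 + 56/3600 = 114 + 0.000000 + 0.015556 = 114.0155556
  W → negative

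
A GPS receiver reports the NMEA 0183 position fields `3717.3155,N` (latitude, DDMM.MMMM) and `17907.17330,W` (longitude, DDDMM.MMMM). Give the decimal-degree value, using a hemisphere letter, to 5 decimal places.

Lat: degrees = first 2 digits = 37, minutes = 17.3155; 37 + 17.3155/60 = 37.288592
λ: degrees = first 3 digits = 179, minutes = 7.1733; 179 + 7.1733/60 = 179.119555

37.28859° N, 179.11956° W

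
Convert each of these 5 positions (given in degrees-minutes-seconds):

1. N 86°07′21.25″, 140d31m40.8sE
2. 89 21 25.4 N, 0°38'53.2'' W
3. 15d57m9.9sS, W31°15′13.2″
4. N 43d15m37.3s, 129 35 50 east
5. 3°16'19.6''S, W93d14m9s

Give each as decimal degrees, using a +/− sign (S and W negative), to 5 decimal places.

Point 1:
  Latitude: 86 + 7/60 + 21.25/3600 = 86.122569
  N ⇒ keep positive
  Lon: 140° + 31/60 + 40.8/3600 = 140 + 0.516667 + 0.011333 = 140.528000
  E ⇒ keep positive
Point 2:
  φ: 89 + 21/60 + 25.4/3600 = 89.357056
  N ⇒ keep positive
  λ: 0 + 38/60 + 53.2/3600 = 0.648111
  hemisphere W, so the sign is −
Point 3:
  Lat: 15 + 57/60 + 9.9/3600 = 15.952750
  S ⇒ negate
  λ: 31 + 15/60 + 13.2/3600 = 31.253667
  W ⇒ negate
Point 4:
  Lat: 43° + 15/60 + 37.3/3600 = 43 + 0.250000 + 0.010361 = 43.260361
  N → positive
  λ: 35′ + 50″ = 35.83333′; 129 + 35.83333/60 = 129.597222
  E → positive
Point 5:
  Lat: 3° + 16/60 + 19.6/3600 = 3 + 0.266667 + 0.005444 = 3.272111
  hemisphere S, so the sign is −
  Lon: 93° + 14/60 + 9/3600 = 93 + 0.233333 + 0.002500 = 93.235833
  hemisphere W, so the sign is −

1. 86.12257, 140.52800
2. 89.35706, -0.64811
3. -15.95275, -31.25367
4. 43.26036, 129.59722
5. -3.27211, -93.23583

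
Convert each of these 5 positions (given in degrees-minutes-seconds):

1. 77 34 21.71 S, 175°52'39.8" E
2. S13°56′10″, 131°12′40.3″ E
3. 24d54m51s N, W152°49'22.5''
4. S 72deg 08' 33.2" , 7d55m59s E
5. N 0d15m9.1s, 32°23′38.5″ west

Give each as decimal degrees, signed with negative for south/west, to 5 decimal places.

1. -77.57270, 175.87772
2. -13.93611, 131.21119
3. 24.91417, -152.82292
4. -72.14256, 7.93306
5. 0.25253, -32.39403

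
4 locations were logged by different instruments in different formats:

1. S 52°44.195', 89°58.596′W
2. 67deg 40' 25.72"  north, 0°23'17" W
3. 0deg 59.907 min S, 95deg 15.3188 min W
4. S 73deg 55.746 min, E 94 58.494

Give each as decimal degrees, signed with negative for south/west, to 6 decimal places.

Point 1:
  φ: 52 + 44.195/60 = 52.7365833
  S ⇒ negate
  Longitude: 58.596′ = 0.976600°; total 89.9766000
  W → negative
Point 2:
  Latitude: 67° + 40/60 + 25.72/3600 = 67 + 0.666667 + 0.007144 = 67.6738111
  N ⇒ keep positive
  λ: 0° + 23/60 + 17/3600 = 0 + 0.383333 + 0.004722 = 0.3880556
  W ⇒ negate
Point 3:
  Latitude: 59.907′ = 0.998450°; total 0.9984500
  S ⇒ negate
  Lon: 15.3188′ = 0.255313°; total 95.2553133
  W ⇒ negate
Point 4:
  Latitude: 55.746′ = 0.929100°; total 73.9291000
  hemisphere S, so the sign is −
  λ: 94 + 58.494/60 = 94.9749000
  E ⇒ keep positive

1. -52.736583, -89.976600
2. 67.673811, -0.388056
3. -0.998450, -95.255313
4. -73.929100, 94.974900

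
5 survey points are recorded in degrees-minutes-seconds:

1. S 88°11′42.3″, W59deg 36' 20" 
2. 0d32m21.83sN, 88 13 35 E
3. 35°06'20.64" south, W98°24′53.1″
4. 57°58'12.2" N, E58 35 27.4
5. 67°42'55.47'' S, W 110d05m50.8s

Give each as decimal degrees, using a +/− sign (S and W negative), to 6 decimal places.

1. -88.195083, -59.605556
2. 0.539397, 88.226389
3. -35.105733, -98.414750
4. 57.970056, 58.590944
5. -67.715408, -110.097444

Point 1:
  φ: 88° + 11/60 + 42.3/3600 = 88 + 0.183333 + 0.011750 = 88.1950833
  S → negative
  λ: 59° + 36/60 + 20/3600 = 59 + 0.600000 + 0.005556 = 59.6055556
  W ⇒ negate
Point 2:
  Latitude: 0° + 32/60 + 21.83/3600 = 0 + 0.533333 + 0.006064 = 0.5393972
  N ⇒ keep positive
  λ: 13′ + 35″ = 13.58333′; 88 + 13.58333/60 = 88.2263889
  E ⇒ keep positive
Point 3:
  Lat: 6′ + 20.64″ = 6.34400′; 35 + 6.34400/60 = 35.1057333
  S ⇒ negate
  λ: 98 + 24/60 + 53.1/3600 = 98.4147500
  hemisphere W, so the sign is −
Point 4:
  Latitude: 57° + 58/60 + 12.2/3600 = 57 + 0.966667 + 0.003389 = 57.9700556
  N → positive
  Longitude: 58 + 35/60 + 27.4/3600 = 58.5909444
  E ⇒ keep positive
Point 5:
  Latitude: 67 + 42/60 + 55.47/3600 = 67.7154083
  S → negative
  Longitude: 110° + 5/60 + 50.8/3600 = 110 + 0.083333 + 0.014111 = 110.0974444
  W ⇒ negate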